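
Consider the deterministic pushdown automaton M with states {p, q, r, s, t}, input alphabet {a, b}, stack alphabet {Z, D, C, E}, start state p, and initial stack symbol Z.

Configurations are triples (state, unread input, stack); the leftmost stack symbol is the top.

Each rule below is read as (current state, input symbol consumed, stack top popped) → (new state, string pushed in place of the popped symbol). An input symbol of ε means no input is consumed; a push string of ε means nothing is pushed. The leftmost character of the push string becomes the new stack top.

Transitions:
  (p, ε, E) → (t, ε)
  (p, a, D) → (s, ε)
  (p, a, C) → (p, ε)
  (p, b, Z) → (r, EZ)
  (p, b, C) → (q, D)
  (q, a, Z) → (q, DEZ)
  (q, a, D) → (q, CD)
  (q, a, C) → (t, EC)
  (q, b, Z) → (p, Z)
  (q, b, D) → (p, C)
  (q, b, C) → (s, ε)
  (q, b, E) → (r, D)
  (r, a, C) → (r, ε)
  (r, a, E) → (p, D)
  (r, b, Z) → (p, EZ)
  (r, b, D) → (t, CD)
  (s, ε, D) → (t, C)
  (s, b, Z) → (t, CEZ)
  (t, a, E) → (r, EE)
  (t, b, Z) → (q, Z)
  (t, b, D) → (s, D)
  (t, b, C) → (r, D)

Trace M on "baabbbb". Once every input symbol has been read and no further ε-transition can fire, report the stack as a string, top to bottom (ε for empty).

DDEZ

(p, baabbbb, Z)
  read b, top Z: go to r, push EZ → (r, aabbbb, EZ)
  read a, top E: go to p, push D → (p, abbbb, DZ)
  read a, top D: go to s, push ε → (s, bbbb, Z)
  read b, top Z: go to t, push CEZ → (t, bbb, CEZ)
  read b, top C: go to r, push D → (r, bb, DEZ)
  read b, top D: go to t, push CD → (t, b, CDEZ)
  read b, top C: go to r, push D → (r, ε, DDEZ)
All input consumed in state r with stack DDEZ.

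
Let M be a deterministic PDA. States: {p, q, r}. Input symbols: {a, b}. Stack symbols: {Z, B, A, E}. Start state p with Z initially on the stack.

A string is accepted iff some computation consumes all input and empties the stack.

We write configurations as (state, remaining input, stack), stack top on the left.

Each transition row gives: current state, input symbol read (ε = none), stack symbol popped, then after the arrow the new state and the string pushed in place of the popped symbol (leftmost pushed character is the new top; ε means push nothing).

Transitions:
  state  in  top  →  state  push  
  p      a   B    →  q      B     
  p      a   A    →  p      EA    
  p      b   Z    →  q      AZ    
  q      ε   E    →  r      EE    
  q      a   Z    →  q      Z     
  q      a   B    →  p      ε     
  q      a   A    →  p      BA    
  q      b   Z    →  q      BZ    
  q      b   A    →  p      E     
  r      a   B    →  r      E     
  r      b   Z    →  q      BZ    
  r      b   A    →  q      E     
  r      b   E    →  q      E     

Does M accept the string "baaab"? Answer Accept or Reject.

(p, baaab, Z)
  read b, top Z: go to q, push AZ → (q, aaab, AZ)
  read a, top A: go to p, push BA → (p, aab, BAZ)
  read a, top B: go to q, push B → (q, ab, BAZ)
  read a, top B: go to p, push ε → (p, b, AZ)
No transition applies at (p, b, AZ); input not fully consumed.

Reject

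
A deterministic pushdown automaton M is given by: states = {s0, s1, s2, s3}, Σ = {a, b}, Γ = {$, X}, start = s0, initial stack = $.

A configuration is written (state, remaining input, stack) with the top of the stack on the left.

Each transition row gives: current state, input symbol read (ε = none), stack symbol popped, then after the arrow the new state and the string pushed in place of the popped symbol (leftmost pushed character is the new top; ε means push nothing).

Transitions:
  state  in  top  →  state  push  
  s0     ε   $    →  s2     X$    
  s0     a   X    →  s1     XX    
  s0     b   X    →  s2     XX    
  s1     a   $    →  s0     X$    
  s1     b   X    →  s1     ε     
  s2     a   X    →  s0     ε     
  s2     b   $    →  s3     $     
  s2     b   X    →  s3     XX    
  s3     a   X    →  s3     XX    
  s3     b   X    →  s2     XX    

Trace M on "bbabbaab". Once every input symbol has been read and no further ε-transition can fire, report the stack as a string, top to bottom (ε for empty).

(s0, bbabbaab, $)
  ε-move, top $: go to s2, push X$ → (s2, bbabbaab, X$)
  read b, top X: go to s3, push XX → (s3, babbaab, XX$)
  read b, top X: go to s2, push XX → (s2, abbaab, XXX$)
  read a, top X: go to s0, push ε → (s0, bbaab, XX$)
  read b, top X: go to s2, push XX → (s2, baab, XXX$)
  read b, top X: go to s3, push XX → (s3, aab, XXXX$)
  read a, top X: go to s3, push XX → (s3, ab, XXXXX$)
  read a, top X: go to s3, push XX → (s3, b, XXXXXX$)
  read b, top X: go to s2, push XX → (s2, ε, XXXXXXX$)
All input consumed in state s2 with stack XXXXXXX$.

XXXXXXX$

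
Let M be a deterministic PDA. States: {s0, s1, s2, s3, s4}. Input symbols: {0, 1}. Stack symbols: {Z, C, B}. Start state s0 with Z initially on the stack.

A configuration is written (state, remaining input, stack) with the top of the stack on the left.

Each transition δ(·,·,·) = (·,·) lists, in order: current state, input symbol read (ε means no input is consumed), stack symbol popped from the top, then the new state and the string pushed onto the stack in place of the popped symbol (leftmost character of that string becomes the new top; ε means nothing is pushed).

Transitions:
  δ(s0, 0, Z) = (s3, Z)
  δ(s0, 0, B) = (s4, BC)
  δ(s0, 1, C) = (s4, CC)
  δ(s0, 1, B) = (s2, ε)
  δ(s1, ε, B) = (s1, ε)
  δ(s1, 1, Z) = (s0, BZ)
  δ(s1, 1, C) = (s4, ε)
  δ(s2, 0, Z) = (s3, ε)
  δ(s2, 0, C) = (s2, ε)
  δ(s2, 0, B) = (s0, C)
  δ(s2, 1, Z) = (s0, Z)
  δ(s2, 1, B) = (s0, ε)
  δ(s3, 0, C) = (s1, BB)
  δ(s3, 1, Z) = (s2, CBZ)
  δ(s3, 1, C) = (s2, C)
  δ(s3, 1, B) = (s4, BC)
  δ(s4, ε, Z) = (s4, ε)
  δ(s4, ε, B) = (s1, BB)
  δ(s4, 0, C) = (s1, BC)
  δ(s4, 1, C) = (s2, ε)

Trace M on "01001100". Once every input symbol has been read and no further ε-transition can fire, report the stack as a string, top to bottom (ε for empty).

ε

(s0, 01001100, Z)
  read 0, top Z: go to s3, push Z → (s3, 1001100, Z)
  read 1, top Z: go to s2, push CBZ → (s2, 001100, CBZ)
  read 0, top C: go to s2, push ε → (s2, 01100, BZ)
  read 0, top B: go to s0, push C → (s0, 1100, CZ)
  read 1, top C: go to s4, push CC → (s4, 100, CCZ)
  read 1, top C: go to s2, push ε → (s2, 00, CZ)
  read 0, top C: go to s2, push ε → (s2, 0, Z)
  read 0, top Z: go to s3, push ε → (s3, ε, ε)
All input consumed in state s3 with stack ε.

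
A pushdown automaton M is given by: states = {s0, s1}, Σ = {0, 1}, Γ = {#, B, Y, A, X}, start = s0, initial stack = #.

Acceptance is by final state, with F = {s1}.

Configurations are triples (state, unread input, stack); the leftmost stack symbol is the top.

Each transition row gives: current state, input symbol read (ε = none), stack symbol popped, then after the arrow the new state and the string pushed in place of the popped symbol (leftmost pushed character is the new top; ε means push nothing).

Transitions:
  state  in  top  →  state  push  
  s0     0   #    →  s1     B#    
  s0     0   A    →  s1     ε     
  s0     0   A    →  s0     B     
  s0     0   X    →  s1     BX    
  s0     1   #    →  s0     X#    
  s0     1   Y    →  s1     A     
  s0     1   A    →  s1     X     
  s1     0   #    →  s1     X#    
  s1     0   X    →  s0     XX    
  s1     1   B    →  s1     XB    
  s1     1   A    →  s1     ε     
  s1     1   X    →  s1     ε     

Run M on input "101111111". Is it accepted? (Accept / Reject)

One accepting computation: (s0, 101111111, #) ⊢ (s0, 01111111, X#) ⊢ (s1, 1111111, BX#) ⊢ (s1, 111111, XBX#) ⊢ (s1, 11111, BX#) ⊢ (s1, 1111, XBX#) ⊢ (s1, 111, BX#) ⊢ (s1, 11, XBX#) ⊢ (s1, 1, BX#) ⊢ (s1, ε, XBX#)
All input consumed and state s1 ∈ F.

Accept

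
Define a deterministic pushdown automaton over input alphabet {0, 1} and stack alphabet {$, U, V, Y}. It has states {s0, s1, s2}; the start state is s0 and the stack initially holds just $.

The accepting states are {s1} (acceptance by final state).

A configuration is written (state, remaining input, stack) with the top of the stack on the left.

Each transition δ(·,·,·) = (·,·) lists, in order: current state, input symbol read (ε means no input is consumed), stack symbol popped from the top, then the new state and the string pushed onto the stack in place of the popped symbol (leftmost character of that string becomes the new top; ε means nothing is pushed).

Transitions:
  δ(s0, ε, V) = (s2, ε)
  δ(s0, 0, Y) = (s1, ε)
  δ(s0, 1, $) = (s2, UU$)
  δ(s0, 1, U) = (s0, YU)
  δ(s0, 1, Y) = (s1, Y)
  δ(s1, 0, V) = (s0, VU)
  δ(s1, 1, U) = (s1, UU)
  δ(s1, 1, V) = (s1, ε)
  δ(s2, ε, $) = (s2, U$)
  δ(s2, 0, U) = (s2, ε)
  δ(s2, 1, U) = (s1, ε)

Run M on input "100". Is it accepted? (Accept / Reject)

Reject

(s0, 100, $)
  read 1, top $: go to s2, push UU$ → (s2, 00, UU$)
  read 0, top U: go to s2, push ε → (s2, 0, U$)
  read 0, top U: go to s2, push ε → (s2, ε, $)
  ε-move, top $: go to s2, push U$ → (s2, ε, U$)
All input consumed; state s2 ∉ F and no further ε-move applies.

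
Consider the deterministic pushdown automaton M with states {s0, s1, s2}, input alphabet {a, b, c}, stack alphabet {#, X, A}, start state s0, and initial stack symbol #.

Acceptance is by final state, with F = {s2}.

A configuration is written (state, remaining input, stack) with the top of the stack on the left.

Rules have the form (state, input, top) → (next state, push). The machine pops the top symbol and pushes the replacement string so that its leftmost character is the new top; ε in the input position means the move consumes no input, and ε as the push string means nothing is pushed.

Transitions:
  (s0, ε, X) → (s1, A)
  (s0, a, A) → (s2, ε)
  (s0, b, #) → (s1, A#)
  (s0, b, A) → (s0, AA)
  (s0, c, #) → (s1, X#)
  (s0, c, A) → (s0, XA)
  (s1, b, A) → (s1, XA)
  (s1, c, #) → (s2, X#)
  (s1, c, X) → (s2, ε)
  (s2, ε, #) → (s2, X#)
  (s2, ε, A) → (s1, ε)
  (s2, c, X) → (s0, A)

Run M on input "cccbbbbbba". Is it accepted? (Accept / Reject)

(s0, cccbbbbbba, #) ⊢ (s1, ccbbbbbba, X#) ⊢ (s2, cbbbbbba, #) ⊢ (s2, cbbbbbba, X#) ⊢ (s0, bbbbbba, A#) ⊢ (s0, bbbbba, AA#) ⊢ (s0, bbbba, AAA#) ⊢ (s0, bbba, AAAA#) ⊢ (s0, bba, AAAAA#) ⊢ (s0, ba, AAAAAA#) ⊢ (s0, a, AAAAAAA#) ⊢ (s2, ε, AAAAAA#)
All input consumed; state s2 ∈ F.

Accept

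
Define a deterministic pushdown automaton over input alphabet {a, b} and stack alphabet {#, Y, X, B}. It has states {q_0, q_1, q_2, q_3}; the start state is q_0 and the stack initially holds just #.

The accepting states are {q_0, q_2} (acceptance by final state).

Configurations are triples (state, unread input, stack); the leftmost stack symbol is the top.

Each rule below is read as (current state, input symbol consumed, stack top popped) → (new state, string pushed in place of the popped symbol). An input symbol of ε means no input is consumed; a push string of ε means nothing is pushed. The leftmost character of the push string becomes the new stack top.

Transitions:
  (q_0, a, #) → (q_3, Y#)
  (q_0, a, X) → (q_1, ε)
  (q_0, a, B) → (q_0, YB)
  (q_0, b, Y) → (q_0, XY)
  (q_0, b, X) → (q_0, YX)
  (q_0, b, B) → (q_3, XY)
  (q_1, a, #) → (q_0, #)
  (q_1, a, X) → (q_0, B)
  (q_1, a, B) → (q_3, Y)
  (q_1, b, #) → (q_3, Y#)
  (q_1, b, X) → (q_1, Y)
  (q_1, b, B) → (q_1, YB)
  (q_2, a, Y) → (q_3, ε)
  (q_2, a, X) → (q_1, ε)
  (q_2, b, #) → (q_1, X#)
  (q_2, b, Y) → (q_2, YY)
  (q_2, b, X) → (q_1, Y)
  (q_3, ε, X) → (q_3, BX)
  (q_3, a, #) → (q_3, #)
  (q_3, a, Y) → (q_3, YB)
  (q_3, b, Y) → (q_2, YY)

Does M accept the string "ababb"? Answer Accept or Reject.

(q_0, ababb, #) ⊢ (q_3, babb, Y#) ⊢ (q_2, abb, YY#) ⊢ (q_3, bb, Y#) ⊢ (q_2, b, YY#) ⊢ (q_2, ε, YYY#)
All input consumed; state q_2 ∈ F.

Accept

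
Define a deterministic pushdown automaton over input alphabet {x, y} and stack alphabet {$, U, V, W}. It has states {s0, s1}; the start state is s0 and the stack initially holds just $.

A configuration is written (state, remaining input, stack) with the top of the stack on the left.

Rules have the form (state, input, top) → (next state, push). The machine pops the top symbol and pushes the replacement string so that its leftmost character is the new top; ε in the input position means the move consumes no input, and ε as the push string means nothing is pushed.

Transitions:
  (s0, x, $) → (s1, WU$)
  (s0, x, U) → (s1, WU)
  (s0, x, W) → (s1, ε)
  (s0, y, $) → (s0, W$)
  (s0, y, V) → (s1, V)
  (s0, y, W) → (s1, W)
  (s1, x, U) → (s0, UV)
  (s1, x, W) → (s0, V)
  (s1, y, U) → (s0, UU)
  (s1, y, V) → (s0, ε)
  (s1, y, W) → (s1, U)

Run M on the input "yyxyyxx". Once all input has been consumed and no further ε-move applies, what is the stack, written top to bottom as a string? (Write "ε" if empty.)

VU$

(s0, yyxyyxx, $)
  read y, top $: go to s0, push W$ → (s0, yxyyxx, W$)
  read y, top W: go to s1, push W → (s1, xyyxx, W$)
  read x, top W: go to s0, push V → (s0, yyxx, V$)
  read y, top V: go to s1, push V → (s1, yxx, V$)
  read y, top V: go to s0, push ε → (s0, xx, $)
  read x, top $: go to s1, push WU$ → (s1, x, WU$)
  read x, top W: go to s0, push V → (s0, ε, VU$)
All input consumed in state s0 with stack VU$.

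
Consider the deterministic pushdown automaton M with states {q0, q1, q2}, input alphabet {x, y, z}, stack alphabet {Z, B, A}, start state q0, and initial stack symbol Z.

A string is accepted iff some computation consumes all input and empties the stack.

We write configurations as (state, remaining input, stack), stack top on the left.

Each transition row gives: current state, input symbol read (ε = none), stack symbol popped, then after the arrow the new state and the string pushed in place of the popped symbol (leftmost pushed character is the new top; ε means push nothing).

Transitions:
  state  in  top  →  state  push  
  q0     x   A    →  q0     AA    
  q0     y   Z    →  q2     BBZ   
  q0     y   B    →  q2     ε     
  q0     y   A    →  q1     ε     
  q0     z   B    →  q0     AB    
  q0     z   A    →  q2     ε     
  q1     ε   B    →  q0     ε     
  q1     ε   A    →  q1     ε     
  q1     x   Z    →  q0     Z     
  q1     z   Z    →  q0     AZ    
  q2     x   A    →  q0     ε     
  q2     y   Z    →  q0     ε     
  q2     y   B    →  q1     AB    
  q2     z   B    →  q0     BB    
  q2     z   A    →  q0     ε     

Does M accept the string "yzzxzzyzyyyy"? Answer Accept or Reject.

Accept

(q0, yzzxzzyzyyyy, Z)
  read y, top Z: go to q2, push BBZ → (q2, zzxzzyzyyyy, BBZ)
  read z, top B: go to q0, push BB → (q0, zxzzyzyyyy, BBBZ)
  read z, top B: go to q0, push AB → (q0, xzzyzyyyy, ABBBZ)
  read x, top A: go to q0, push AA → (q0, zzyzyyyy, AABBBZ)
  read z, top A: go to q2, push ε → (q2, zyzyyyy, ABBBZ)
  read z, top A: go to q0, push ε → (q0, yzyyyy, BBBZ)
  read y, top B: go to q2, push ε → (q2, zyyyy, BBZ)
  read z, top B: go to q0, push BB → (q0, yyyy, BBBZ)
  read y, top B: go to q2, push ε → (q2, yyy, BBZ)
  read y, top B: go to q1, push AB → (q1, yy, ABBZ)
  ε-move, top A: go to q1, push ε → (q1, yy, BBZ)
  ε-move, top B: go to q0, push ε → (q0, yy, BZ)
  read y, top B: go to q2, push ε → (q2, y, Z)
  read y, top Z: go to q0, push ε → (q0, ε, ε)
All input consumed and the stack is empty.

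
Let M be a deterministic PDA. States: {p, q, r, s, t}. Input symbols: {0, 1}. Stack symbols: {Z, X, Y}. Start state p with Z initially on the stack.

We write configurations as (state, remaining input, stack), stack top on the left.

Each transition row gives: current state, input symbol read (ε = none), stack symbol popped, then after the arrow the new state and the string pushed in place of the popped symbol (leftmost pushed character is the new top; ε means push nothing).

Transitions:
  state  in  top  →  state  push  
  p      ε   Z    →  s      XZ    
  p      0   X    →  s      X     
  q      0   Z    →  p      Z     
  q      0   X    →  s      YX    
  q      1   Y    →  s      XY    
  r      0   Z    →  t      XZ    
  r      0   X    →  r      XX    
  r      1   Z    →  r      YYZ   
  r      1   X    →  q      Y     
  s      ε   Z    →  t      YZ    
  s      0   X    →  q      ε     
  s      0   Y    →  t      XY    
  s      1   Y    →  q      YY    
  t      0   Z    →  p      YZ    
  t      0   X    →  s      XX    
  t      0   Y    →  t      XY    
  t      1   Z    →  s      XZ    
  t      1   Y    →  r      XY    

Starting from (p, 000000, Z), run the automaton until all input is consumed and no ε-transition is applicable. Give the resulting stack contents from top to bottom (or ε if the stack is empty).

XZ

(p, 000000, Z) ⊢ (s, 000000, XZ) ⊢ (q, 00000, Z) ⊢ (p, 0000, Z) ⊢ (s, 0000, XZ) ⊢ (q, 000, Z) ⊢ (p, 00, Z) ⊢ (s, 00, XZ) ⊢ (q, 0, Z) ⊢ (p, ε, Z) ⊢ (s, ε, XZ)
All input consumed in state s with stack XZ.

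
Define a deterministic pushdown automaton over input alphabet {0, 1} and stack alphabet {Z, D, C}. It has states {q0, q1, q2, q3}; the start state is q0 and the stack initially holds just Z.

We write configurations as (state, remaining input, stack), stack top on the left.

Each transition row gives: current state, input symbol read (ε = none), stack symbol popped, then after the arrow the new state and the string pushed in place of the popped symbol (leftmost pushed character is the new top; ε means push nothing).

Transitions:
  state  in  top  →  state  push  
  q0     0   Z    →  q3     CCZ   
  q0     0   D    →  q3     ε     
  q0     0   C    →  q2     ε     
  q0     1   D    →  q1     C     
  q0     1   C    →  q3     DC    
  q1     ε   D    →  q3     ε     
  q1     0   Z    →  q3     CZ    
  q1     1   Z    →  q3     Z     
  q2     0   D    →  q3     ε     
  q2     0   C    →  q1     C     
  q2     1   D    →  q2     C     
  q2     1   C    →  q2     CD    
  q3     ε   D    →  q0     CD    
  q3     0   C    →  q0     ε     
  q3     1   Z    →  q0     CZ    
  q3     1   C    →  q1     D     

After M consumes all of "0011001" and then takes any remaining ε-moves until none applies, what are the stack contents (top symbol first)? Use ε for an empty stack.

(q0, 0011001, Z)
  read 0, top Z: go to q3, push CCZ → (q3, 011001, CCZ)
  read 0, top C: go to q0, push ε → (q0, 11001, CZ)
  read 1, top C: go to q3, push DC → (q3, 1001, DCZ)
  ε-move, top D: go to q0, push CD → (q0, 1001, CDCZ)
  read 1, top C: go to q3, push DC → (q3, 001, DCDCZ)
  ε-move, top D: go to q0, push CD → (q0, 001, CDCDCZ)
  read 0, top C: go to q2, push ε → (q2, 01, DCDCZ)
  read 0, top D: go to q3, push ε → (q3, 1, CDCZ)
  read 1, top C: go to q1, push D → (q1, ε, DDCZ)
  ε-move, top D: go to q3, push ε → (q3, ε, DCZ)
  ε-move, top D: go to q0, push CD → (q0, ε, CDCZ)
All input consumed in state q0 with stack CDCZ.

CDCZ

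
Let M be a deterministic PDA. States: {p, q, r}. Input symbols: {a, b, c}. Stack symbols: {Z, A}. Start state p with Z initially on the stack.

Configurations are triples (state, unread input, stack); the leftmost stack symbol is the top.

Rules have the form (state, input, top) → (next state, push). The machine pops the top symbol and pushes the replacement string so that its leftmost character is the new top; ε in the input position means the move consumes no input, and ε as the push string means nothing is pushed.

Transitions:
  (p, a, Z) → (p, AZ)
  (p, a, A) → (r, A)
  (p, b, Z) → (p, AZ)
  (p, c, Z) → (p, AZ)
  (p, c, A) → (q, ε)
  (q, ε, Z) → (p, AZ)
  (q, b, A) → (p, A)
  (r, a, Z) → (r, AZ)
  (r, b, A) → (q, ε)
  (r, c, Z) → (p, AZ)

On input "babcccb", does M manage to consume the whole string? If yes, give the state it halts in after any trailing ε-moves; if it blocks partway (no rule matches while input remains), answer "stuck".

(p, babcccb, Z) ⊢ (p, abcccb, AZ) ⊢ (r, bcccb, AZ) ⊢ (q, cccb, Z) ⊢ (p, cccb, AZ) ⊢ (q, ccb, Z) ⊢ (p, ccb, AZ) ⊢ (q, cb, Z) ⊢ (p, cb, AZ) ⊢ (q, b, Z) ⊢ (p, b, AZ)
No transition for (p, b, top A); M blocks with input b remaining.

stuck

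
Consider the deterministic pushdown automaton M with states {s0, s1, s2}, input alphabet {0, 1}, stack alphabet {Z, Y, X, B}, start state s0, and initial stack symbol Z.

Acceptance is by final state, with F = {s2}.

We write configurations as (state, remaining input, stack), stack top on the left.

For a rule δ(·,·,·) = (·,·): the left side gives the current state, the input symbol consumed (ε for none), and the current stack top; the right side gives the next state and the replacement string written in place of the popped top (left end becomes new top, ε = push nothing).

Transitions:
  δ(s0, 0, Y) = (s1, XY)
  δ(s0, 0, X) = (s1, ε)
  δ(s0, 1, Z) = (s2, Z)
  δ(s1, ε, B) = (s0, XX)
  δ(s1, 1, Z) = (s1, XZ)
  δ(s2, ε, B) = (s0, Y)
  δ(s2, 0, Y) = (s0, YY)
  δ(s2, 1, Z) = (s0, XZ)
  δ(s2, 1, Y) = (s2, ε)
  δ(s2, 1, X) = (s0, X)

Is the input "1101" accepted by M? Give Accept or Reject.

(s0, 1101, Z)
  read 1, top Z: go to s2, push Z → (s2, 101, Z)
  read 1, top Z: go to s0, push XZ → (s0, 01, XZ)
  read 0, top X: go to s1, push ε → (s1, 1, Z)
  read 1, top Z: go to s1, push XZ → (s1, ε, XZ)
All input consumed; state s1 ∉ F and no further ε-move applies.

Reject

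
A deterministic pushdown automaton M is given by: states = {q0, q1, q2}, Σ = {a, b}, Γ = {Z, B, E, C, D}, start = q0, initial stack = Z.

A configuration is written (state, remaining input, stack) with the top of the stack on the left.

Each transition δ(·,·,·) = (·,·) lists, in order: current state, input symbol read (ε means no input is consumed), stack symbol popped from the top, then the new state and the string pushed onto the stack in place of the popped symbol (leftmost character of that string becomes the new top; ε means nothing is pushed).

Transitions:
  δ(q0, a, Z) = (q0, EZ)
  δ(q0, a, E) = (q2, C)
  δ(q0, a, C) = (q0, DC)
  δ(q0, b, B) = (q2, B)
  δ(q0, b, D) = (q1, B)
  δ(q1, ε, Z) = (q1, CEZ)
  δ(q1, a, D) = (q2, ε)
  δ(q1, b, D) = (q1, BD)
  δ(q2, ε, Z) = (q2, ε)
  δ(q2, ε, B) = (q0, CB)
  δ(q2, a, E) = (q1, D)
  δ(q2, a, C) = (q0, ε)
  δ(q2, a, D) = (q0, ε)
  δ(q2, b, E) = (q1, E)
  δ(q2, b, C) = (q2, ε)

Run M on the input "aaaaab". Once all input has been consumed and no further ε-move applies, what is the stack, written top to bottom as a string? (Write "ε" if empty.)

(q0, aaaaab, Z)
  read a, top Z: go to q0, push EZ → (q0, aaaab, EZ)
  read a, top E: go to q2, push C → (q2, aaab, CZ)
  read a, top C: go to q0, push ε → (q0, aab, Z)
  read a, top Z: go to q0, push EZ → (q0, ab, EZ)
  read a, top E: go to q2, push C → (q2, b, CZ)
  read b, top C: go to q2, push ε → (q2, ε, Z)
  ε-move, top Z: go to q2, push ε → (q2, ε, ε)
All input consumed in state q2 with stack ε.

ε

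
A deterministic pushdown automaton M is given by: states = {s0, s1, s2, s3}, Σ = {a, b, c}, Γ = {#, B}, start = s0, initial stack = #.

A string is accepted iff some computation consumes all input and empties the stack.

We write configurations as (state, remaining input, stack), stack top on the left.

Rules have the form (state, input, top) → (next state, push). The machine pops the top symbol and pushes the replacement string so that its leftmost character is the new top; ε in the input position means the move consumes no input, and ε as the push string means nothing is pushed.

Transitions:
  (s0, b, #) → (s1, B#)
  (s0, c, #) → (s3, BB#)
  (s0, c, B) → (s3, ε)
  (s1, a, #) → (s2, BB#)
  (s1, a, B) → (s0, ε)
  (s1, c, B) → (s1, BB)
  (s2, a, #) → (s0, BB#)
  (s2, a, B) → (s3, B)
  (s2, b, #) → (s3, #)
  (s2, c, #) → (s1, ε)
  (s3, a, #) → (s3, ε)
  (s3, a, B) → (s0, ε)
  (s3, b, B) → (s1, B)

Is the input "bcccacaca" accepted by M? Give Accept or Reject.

Accept

(s0, bcccacaca, #)
  read b, top #: go to s1, push B# → (s1, cccacaca, B#)
  read c, top B: go to s1, push BB → (s1, ccacaca, BB#)
  read c, top B: go to s1, push BB → (s1, cacaca, BBB#)
  read c, top B: go to s1, push BB → (s1, acaca, BBBB#)
  read a, top B: go to s0, push ε → (s0, caca, BBB#)
  read c, top B: go to s3, push ε → (s3, aca, BB#)
  read a, top B: go to s0, push ε → (s0, ca, B#)
  read c, top B: go to s3, push ε → (s3, a, #)
  read a, top #: go to s3, push ε → (s3, ε, ε)
All input consumed and the stack is empty.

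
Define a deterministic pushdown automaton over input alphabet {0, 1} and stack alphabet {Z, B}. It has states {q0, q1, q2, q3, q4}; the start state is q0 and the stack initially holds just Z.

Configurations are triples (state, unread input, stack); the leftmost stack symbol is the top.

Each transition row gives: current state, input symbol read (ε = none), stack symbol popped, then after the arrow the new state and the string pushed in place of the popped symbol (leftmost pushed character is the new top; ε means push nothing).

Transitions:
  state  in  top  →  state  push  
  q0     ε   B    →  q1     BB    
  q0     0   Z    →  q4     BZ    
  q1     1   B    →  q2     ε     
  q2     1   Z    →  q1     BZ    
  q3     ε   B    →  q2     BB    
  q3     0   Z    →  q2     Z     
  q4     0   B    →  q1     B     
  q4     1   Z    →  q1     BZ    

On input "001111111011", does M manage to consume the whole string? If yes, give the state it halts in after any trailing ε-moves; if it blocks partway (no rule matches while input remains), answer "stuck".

(q0, 001111111011, Z) ⊢ (q4, 01111111011, BZ) ⊢ (q1, 1111111011, BZ) ⊢ (q2, 111111011, Z) ⊢ (q1, 11111011, BZ) ⊢ (q2, 1111011, Z) ⊢ (q1, 111011, BZ) ⊢ (q2, 11011, Z) ⊢ (q1, 1011, BZ) ⊢ (q2, 011, Z)
No transition for (q2, 0, top Z); M blocks with input 011 remaining.

stuck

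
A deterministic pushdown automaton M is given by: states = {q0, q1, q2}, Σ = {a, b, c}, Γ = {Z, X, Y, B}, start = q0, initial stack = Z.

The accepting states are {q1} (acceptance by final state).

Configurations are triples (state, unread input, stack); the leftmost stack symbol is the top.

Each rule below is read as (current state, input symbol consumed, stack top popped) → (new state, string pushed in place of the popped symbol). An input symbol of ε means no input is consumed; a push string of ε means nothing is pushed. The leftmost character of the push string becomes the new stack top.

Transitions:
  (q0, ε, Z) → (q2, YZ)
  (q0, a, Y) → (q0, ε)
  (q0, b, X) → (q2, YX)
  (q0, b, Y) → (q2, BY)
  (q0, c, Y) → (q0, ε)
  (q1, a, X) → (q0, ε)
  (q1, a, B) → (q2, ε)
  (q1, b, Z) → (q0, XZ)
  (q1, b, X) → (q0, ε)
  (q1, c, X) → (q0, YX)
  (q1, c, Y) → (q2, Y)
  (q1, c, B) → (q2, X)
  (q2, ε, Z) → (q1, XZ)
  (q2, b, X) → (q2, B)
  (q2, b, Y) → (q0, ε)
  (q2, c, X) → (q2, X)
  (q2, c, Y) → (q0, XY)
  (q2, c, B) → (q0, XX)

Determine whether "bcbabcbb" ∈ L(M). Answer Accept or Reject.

(q0, bcbabcbb, Z)
  ε-move, top Z: go to q2, push YZ → (q2, bcbabcbb, YZ)
  read b, top Y: go to q0, push ε → (q0, cbabcbb, Z)
  ε-move, top Z: go to q2, push YZ → (q2, cbabcbb, YZ)
  read c, top Y: go to q0, push XY → (q0, babcbb, XYZ)
  read b, top X: go to q2, push YX → (q2, abcbb, YXYZ)
No transition applies at (q2, abcbb, YXYZ); input not fully consumed.

Reject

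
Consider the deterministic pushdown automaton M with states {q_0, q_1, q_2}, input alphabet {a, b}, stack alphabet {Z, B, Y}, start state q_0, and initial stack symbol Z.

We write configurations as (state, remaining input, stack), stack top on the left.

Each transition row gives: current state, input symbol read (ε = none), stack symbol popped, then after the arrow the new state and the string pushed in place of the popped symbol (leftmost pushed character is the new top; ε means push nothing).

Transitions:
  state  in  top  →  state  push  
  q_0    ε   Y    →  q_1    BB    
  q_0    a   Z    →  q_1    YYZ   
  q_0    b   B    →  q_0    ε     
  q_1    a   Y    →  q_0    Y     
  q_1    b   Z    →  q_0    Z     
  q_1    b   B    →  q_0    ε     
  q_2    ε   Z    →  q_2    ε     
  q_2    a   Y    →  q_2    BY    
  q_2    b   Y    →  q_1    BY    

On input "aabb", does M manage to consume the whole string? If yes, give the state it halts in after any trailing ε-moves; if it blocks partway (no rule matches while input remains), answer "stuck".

q_1

(q_0, aabb, Z)
  read a, top Z: go to q_1, push YYZ → (q_1, abb, YYZ)
  read a, top Y: go to q_0, push Y → (q_0, bb, YYZ)
  ε-move, top Y: go to q_1, push BB → (q_1, bb, BBYZ)
  read b, top B: go to q_0, push ε → (q_0, b, BYZ)
  read b, top B: go to q_0, push ε → (q_0, ε, YZ)
  ε-move, top Y: go to q_1, push BB → (q_1, ε, BBZ)
All input consumed; M is in state q_1.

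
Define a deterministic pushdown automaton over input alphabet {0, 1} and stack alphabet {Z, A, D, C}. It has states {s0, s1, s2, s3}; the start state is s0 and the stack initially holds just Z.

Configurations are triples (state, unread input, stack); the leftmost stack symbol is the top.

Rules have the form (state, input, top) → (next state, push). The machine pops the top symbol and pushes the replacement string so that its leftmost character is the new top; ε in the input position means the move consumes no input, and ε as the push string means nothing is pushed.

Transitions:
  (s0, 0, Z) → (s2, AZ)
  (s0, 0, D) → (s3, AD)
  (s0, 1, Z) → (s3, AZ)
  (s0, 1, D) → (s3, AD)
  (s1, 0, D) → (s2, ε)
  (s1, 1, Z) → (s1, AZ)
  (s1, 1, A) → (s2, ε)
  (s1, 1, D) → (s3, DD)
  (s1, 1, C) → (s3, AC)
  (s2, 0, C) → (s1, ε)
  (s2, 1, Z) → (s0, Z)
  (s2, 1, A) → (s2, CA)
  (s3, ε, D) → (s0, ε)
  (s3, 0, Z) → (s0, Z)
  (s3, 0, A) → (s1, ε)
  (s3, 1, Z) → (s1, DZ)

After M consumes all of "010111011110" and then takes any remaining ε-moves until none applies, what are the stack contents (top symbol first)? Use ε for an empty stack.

(s0, 010111011110, Z)
  read 0, top Z: go to s2, push AZ → (s2, 10111011110, AZ)
  read 1, top A: go to s2, push CA → (s2, 0111011110, CAZ)
  read 0, top C: go to s1, push ε → (s1, 111011110, AZ)
  read 1, top A: go to s2, push ε → (s2, 11011110, Z)
  read 1, top Z: go to s0, push Z → (s0, 1011110, Z)
  read 1, top Z: go to s3, push AZ → (s3, 011110, AZ)
  read 0, top A: go to s1, push ε → (s1, 11110, Z)
  read 1, top Z: go to s1, push AZ → (s1, 1110, AZ)
  read 1, top A: go to s2, push ε → (s2, 110, Z)
  read 1, top Z: go to s0, push Z → (s0, 10, Z)
  read 1, top Z: go to s3, push AZ → (s3, 0, AZ)
  read 0, top A: go to s1, push ε → (s1, ε, Z)
All input consumed in state s1 with stack Z.

Z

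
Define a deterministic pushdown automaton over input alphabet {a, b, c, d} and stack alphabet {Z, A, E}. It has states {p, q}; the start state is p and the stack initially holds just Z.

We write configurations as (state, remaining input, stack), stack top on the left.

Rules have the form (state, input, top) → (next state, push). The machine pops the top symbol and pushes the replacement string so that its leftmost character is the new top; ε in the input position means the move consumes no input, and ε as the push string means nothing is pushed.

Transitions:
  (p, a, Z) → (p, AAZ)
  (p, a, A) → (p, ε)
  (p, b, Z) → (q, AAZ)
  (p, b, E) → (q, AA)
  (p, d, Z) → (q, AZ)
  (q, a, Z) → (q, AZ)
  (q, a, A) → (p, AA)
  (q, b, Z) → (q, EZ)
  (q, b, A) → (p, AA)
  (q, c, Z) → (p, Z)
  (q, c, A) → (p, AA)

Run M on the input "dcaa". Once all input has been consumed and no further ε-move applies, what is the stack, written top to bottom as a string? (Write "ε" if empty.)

(p, dcaa, Z) ⊢ (q, caa, AZ) ⊢ (p, aa, AAZ) ⊢ (p, a, AZ) ⊢ (p, ε, Z)
All input consumed in state p with stack Z.

Z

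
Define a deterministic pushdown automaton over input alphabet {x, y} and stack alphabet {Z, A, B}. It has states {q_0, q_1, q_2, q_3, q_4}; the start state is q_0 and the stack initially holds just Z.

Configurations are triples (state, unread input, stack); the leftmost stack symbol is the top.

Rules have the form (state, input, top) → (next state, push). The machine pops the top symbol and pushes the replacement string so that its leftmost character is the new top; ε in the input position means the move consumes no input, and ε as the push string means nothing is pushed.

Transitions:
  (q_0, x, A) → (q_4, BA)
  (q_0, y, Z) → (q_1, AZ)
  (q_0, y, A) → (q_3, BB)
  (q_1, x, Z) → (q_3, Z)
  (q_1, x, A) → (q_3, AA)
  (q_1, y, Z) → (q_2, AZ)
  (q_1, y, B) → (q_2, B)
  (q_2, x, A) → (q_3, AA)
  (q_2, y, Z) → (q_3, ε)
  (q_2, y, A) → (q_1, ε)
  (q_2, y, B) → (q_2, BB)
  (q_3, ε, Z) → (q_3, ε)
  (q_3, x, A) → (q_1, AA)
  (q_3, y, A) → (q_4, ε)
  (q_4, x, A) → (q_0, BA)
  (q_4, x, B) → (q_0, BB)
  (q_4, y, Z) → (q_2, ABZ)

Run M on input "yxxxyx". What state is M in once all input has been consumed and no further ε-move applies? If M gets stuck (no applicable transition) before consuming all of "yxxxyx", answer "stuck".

q_0

(q_0, yxxxyx, Z)
  read y, top Z: go to q_1, push AZ → (q_1, xxxyx, AZ)
  read x, top A: go to q_3, push AA → (q_3, xxyx, AAZ)
  read x, top A: go to q_1, push AA → (q_1, xyx, AAAZ)
  read x, top A: go to q_3, push AA → (q_3, yx, AAAAZ)
  read y, top A: go to q_4, push ε → (q_4, x, AAAZ)
  read x, top A: go to q_0, push BA → (q_0, ε, BAAAZ)
All input consumed; M is in state q_0.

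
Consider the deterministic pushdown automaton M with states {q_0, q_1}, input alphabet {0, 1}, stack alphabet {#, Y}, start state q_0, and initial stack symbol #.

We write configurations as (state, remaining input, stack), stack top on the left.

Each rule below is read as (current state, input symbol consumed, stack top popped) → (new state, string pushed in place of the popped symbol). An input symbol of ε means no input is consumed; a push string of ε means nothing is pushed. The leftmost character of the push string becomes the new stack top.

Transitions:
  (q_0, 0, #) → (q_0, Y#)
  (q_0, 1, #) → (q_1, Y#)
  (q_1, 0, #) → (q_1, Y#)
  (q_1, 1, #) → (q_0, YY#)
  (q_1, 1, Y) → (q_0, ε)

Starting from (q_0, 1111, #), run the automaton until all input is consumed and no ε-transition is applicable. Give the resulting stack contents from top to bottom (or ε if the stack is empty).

#

(q_0, 1111, #) ⊢ (q_1, 111, Y#) ⊢ (q_0, 11, #) ⊢ (q_1, 1, Y#) ⊢ (q_0, ε, #)
All input consumed in state q_0 with stack #.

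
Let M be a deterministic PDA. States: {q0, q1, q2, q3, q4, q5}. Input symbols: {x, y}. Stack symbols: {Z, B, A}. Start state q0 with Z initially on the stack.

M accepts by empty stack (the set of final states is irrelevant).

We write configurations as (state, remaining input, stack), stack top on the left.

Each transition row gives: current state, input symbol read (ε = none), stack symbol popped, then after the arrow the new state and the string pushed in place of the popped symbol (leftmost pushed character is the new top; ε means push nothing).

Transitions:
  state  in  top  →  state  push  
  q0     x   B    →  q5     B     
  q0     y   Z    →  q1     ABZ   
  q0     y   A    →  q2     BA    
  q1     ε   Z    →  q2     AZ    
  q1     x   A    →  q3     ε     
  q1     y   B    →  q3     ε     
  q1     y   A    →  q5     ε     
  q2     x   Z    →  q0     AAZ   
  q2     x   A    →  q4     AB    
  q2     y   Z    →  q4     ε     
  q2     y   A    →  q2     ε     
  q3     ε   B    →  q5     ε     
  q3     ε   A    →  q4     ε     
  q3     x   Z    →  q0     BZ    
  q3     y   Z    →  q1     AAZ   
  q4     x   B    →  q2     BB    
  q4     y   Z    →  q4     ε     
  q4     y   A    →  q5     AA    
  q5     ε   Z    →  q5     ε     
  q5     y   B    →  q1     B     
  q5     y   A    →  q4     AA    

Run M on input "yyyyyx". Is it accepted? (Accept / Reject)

(q0, yyyyyx, Z)
  read y, top Z: go to q1, push ABZ → (q1, yyyyx, ABZ)
  read y, top A: go to q5, push ε → (q5, yyyx, BZ)
  read y, top B: go to q1, push B → (q1, yyx, BZ)
  read y, top B: go to q3, push ε → (q3, yx, Z)
  read y, top Z: go to q1, push AAZ → (q1, x, AAZ)
  read x, top A: go to q3, push ε → (q3, ε, AZ)
  ε-move, top A: go to q4, push ε → (q4, ε, Z)
All input consumed; stack is Z, not empty, and no further ε-move applies.

Reject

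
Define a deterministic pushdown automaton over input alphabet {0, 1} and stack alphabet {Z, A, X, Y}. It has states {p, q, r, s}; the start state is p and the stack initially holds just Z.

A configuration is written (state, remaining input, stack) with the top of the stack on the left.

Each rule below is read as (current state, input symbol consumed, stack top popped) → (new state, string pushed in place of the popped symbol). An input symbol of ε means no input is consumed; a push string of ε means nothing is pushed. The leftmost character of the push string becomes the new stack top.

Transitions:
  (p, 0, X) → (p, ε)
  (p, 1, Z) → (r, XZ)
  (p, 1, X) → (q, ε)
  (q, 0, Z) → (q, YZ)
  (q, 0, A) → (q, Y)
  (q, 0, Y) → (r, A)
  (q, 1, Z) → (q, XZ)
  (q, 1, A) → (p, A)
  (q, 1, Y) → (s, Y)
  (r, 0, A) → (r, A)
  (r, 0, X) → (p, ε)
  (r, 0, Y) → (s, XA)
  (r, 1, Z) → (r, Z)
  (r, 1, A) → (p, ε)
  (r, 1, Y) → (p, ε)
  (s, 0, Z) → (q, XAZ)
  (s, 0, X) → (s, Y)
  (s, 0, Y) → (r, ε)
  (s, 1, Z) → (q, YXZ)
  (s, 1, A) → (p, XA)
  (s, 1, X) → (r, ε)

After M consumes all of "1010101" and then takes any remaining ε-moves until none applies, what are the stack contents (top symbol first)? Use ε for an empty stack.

XZ

(p, 1010101, Z)
  read 1, top Z: go to r, push XZ → (r, 010101, XZ)
  read 0, top X: go to p, push ε → (p, 10101, Z)
  read 1, top Z: go to r, push XZ → (r, 0101, XZ)
  read 0, top X: go to p, push ε → (p, 101, Z)
  read 1, top Z: go to r, push XZ → (r, 01, XZ)
  read 0, top X: go to p, push ε → (p, 1, Z)
  read 1, top Z: go to r, push XZ → (r, ε, XZ)
All input consumed in state r with stack XZ.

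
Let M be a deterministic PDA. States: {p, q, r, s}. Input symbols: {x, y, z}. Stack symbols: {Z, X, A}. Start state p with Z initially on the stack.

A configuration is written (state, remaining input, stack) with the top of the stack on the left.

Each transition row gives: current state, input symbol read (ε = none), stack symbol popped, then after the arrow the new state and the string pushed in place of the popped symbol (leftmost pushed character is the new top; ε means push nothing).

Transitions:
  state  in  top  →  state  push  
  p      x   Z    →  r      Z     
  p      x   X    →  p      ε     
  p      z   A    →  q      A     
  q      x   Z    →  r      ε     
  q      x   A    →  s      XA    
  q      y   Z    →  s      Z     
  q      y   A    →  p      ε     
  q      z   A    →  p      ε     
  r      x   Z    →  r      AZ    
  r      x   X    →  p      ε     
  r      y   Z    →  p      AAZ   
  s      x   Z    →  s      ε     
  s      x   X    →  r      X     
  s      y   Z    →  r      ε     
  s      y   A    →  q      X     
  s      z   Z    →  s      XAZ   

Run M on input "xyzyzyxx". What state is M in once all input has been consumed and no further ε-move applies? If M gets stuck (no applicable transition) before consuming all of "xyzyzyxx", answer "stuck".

(p, xyzyzyxx, Z) ⊢ (r, yzyzyxx, Z) ⊢ (p, zyzyxx, AAZ) ⊢ (q, yzyxx, AAZ) ⊢ (p, zyxx, AZ) ⊢ (q, yxx, AZ) ⊢ (p, xx, Z) ⊢ (r, x, Z) ⊢ (r, ε, AZ)
All input consumed; M is in state r.

r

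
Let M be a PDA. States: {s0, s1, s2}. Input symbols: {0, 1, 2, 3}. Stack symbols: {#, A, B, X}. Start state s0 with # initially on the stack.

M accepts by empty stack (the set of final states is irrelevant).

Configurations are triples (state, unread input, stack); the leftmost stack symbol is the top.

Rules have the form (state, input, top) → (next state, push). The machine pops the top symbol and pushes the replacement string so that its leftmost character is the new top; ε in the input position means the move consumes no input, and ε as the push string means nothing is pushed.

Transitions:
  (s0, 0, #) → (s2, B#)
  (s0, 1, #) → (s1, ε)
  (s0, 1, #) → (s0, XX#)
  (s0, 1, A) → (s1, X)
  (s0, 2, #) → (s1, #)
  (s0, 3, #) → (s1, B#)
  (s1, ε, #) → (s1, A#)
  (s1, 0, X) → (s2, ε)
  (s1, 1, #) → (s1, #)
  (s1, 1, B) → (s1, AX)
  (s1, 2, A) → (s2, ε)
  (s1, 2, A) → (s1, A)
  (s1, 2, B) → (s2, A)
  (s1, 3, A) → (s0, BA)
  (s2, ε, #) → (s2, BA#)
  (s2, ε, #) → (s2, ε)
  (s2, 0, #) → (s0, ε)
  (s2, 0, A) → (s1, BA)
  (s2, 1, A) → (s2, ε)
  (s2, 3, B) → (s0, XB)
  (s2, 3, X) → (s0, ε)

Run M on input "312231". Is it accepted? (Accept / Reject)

Accept

One accepting computation: (s0, 312231, #) ⊢ (s1, 12231, B#) ⊢ (s1, 2231, AX#) ⊢ (s1, 231, AX#) ⊢ (s2, 31, X#) ⊢ (s0, 1, #) ⊢ (s1, ε, ε)
All input consumed and the stack is empty.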